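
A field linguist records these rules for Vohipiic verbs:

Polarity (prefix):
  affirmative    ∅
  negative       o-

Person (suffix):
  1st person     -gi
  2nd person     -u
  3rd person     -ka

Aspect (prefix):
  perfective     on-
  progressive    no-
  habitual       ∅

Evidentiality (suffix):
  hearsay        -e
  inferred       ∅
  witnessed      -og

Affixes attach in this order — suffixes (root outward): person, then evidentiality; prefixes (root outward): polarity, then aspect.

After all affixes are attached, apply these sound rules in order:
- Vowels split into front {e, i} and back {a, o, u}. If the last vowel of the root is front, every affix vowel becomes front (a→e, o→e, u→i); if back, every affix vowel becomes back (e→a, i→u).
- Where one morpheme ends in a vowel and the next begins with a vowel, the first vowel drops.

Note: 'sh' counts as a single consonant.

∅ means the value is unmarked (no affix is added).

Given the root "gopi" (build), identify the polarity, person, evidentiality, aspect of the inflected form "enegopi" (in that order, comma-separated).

Segment: on-o-gopi-u.
polarity: o- → negative.
person: -u → 2nd person.
evidentiality: ∅ → inferred.
aspect: on- → perfective.

negative, 2nd person, inferred, perfective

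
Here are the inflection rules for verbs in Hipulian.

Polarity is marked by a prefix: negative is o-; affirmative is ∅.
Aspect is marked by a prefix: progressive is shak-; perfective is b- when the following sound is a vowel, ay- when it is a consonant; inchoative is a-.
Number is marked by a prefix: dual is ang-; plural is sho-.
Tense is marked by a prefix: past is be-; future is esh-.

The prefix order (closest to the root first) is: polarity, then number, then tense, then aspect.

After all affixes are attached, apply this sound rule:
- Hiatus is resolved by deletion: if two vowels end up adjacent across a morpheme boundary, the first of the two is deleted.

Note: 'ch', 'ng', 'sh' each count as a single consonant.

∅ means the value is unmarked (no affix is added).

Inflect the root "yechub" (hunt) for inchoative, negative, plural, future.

Attach polarity negative o- → oyechub.
Attach number plural sho- → shooyechub.
Attach tense future esh- → eshshooyechub.
Attach aspect inchoative a- → aeshshooyechub.
Apply vowel deletion: aeshshooyechub → eshshoyechub.

eshshoyechub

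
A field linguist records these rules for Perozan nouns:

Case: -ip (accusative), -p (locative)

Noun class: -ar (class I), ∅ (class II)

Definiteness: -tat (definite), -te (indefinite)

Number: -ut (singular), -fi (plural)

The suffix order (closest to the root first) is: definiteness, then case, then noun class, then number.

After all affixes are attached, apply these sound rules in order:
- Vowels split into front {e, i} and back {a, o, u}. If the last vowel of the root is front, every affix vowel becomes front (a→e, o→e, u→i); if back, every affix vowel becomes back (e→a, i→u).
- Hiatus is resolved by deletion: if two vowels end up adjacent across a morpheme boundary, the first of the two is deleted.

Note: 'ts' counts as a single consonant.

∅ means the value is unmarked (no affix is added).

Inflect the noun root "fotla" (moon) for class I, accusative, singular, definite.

Attach definiteness definite -tat → fotlatat.
Attach case accusative -ip → fotlatatip.
Attach noun class class I -ar → fotlatatipar.
Attach number singular -ut → fotlatatiparut.
Apply vowel harmony: fotlatatiparut → fotlatatuparut.
Vowel deletion: no change.

fotlatatuparut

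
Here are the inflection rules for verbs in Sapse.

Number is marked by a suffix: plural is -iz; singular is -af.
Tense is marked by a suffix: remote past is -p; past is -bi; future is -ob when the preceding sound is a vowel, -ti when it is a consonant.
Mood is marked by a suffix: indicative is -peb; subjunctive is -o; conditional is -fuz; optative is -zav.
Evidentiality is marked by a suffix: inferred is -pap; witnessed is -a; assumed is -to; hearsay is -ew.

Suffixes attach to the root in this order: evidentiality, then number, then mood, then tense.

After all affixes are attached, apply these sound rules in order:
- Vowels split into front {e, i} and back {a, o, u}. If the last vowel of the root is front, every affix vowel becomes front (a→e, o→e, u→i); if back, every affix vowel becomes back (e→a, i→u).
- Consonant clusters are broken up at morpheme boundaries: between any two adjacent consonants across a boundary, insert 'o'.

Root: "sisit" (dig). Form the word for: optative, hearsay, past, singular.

sisitewefozevobi

Attach evidentiality hearsay -ew → sisitew.
Attach number singular -af → sisitewaf.
Attach mood optative -zav → sisitewafzav.
Attach tense past -bi → sisitewafzavbi.
Apply vowel harmony: sisitewafzavbi → sisitewefzevbi.
Apply epenthesis: sisitewefzevbi → sisitewefozevobi.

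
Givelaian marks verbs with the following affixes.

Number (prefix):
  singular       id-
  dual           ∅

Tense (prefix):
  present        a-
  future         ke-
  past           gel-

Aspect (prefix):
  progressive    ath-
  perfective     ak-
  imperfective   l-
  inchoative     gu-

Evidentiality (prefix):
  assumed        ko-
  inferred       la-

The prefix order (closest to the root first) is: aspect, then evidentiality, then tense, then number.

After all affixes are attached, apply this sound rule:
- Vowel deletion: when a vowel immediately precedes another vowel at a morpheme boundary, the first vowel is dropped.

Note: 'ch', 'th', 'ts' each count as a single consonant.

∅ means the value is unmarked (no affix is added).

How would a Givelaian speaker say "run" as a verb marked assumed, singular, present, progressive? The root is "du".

idakathdu

Attach aspect progressive ath- → athdu.
Attach evidentiality assumed ko- → koathdu.
Attach tense present a- → akoathdu.
Attach number singular id- → idakoathdu.
Apply vowel deletion: idakoathdu → idakathdu.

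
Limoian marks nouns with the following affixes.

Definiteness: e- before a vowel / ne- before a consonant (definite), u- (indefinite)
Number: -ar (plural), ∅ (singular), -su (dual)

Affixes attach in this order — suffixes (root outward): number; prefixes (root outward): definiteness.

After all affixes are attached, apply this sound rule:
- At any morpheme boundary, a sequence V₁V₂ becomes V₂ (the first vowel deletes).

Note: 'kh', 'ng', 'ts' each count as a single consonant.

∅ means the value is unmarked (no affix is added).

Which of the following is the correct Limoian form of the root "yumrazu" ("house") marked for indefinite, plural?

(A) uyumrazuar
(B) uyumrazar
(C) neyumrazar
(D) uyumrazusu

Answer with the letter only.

Attach definiteness indefinite u- → uyumrazu.
Attach number plural -ar → uyumrazuar.
Apply vowel deletion: uyumrazuar → uyumrazar.
So the correct form is uyumrazar, option (B).
(C) neyumrazar is wrong: it uses definite instead of indefinite for definiteness.
(A) uyumrazuar is wrong: it fails to apply the sound rule(s).
(D) uyumrazusu is wrong: it uses dual instead of plural for number.

B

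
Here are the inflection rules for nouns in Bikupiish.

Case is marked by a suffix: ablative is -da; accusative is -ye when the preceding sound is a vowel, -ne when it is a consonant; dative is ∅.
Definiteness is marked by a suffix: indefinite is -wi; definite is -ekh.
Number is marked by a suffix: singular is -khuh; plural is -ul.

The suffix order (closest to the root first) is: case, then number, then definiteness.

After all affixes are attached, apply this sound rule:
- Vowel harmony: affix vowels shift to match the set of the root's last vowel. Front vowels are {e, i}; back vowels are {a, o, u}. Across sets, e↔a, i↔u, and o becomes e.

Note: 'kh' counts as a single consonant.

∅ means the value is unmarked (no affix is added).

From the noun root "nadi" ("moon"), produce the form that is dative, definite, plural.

case = dative: zero marking, form stays nadi.
Attach number plural -ul → nadiul.
Attach definiteness definite -ekh → nadiulekh.
Apply vowel harmony: nadiulekh → nadiilekh.

nadiilekh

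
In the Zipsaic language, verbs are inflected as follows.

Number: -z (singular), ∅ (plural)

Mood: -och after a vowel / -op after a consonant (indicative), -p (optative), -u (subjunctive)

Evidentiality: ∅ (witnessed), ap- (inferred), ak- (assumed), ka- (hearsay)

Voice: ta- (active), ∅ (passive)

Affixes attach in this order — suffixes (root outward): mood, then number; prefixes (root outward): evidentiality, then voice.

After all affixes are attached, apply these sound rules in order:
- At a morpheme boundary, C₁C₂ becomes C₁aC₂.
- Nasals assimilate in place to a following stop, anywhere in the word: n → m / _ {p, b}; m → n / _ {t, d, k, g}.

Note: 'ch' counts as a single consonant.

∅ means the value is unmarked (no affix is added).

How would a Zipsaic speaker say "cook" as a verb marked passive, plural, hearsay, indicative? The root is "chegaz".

Attach evidentiality hearsay ka- → kachegaz.
voice = passive: zero marking, form stays kachegaz.
Attach mood indicative -op (after consonant 'z') → kachegazop.
number = plural: zero marking, form stays kachegazop.
Epenthesis: no change.
Nasal assimilation: no change.

kachegazop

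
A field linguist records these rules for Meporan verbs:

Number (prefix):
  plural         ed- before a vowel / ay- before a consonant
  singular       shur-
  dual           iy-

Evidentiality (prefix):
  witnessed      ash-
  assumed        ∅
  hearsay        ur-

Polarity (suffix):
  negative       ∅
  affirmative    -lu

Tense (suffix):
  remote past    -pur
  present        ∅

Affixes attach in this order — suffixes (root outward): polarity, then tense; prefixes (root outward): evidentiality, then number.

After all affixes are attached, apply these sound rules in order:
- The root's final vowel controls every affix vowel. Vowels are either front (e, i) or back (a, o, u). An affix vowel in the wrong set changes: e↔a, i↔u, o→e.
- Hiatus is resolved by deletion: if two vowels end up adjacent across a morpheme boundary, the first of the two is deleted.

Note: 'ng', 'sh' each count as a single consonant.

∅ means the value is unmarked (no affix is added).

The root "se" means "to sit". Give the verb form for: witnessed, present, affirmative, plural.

Attach polarity affirmative -lu → selu.
tense = present: zero marking, form stays selu.
Attach evidentiality witnessed ash- → ashselu.
Attach number plural ed- (before vowel 'a') → edashselu.
Apply vowel harmony: edashselu → edeshseli.
Vowel deletion: no change.

edeshseli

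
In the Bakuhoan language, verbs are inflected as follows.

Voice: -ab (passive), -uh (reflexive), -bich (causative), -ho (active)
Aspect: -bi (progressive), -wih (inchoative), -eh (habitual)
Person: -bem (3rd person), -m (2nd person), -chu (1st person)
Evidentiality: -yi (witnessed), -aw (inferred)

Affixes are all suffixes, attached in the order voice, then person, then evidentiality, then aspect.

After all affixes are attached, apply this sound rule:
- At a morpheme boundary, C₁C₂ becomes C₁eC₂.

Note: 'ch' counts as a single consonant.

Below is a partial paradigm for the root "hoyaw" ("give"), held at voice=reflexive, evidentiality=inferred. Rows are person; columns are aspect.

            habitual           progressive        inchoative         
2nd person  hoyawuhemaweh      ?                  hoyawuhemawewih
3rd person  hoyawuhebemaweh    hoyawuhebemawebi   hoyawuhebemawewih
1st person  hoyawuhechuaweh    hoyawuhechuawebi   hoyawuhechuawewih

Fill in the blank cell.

hoyawuhemawebi

Attach voice reflexive -uh → hoyawuh.
Attach person 2nd person -m → hoyawuhm.
Attach evidentiality inferred -aw → hoyawuhmaw.
Attach aspect progressive -bi → hoyawuhmawbi.
Apply epenthesis: hoyawuhmawbi → hoyawuhemawebi.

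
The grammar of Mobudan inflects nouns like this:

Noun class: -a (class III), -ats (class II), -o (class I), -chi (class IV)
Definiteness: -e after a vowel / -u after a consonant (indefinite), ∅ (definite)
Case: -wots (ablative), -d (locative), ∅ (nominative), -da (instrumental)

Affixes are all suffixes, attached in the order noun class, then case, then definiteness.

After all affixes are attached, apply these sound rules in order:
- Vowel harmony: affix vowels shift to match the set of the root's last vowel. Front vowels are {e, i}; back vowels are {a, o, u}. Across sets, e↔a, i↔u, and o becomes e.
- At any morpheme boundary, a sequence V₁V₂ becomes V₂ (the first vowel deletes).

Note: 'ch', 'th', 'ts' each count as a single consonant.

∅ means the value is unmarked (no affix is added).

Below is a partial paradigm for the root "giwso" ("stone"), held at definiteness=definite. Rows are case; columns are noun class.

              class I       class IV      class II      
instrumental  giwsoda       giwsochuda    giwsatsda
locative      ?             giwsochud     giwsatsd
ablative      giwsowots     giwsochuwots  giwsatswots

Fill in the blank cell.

Attach noun class class I -o → giwsoo.
Attach case locative -d → giwsood.
definiteness = definite: zero marking, form stays giwsood.
Vowel harmony: no change.
Apply vowel deletion: giwsood → giwsod.

giwsod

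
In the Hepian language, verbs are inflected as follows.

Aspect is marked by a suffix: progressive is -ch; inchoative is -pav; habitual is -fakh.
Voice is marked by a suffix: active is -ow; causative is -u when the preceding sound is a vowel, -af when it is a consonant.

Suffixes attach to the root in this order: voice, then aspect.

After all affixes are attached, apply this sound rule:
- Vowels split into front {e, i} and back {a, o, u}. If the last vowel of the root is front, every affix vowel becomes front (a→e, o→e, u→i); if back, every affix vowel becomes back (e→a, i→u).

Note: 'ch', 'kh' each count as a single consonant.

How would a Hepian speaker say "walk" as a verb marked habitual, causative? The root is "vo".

Attach voice causative -u (after vowel 'o') → vou.
Attach aspect habitual -fakh → voufakh.
Vowel harmony: no change.

voufakh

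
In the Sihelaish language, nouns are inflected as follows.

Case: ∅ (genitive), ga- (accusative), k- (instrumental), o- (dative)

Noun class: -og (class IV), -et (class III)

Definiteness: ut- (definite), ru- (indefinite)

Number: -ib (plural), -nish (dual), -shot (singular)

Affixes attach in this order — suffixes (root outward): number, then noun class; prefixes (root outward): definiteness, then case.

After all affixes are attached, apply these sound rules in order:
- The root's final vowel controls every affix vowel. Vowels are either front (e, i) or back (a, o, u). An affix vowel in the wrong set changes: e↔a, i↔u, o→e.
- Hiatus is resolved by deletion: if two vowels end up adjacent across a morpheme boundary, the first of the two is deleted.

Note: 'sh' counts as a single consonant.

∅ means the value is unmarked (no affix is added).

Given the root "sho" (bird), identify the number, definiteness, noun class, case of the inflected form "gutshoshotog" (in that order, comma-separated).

singular, definite, class IV, accusative

Segment: ga-ut-sho-shot-og.
number: -shot → singular.
definiteness: ut- → definite.
noun class: -og → class IV.
case: ga- → accusative.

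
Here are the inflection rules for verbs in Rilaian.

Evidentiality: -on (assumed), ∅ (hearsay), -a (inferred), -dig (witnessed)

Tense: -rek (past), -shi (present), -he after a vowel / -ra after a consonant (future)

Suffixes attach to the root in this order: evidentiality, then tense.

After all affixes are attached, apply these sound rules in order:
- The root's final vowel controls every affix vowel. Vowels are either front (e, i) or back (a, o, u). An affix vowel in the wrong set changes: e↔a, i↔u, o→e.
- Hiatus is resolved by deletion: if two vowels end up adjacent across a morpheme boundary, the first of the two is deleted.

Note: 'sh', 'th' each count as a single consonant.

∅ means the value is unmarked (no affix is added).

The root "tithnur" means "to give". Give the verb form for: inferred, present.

tithnurashu

Attach evidentiality inferred -a → tithnura.
Attach tense present -shi → tithnurashi.
Apply vowel harmony: tithnurashi → tithnurashu.
Vowel deletion: no change.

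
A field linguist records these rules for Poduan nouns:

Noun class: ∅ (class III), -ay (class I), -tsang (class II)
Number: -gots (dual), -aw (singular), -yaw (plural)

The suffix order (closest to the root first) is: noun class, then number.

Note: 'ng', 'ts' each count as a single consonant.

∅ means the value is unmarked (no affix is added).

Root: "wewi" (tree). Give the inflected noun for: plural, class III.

noun class = class III: zero marking, form stays wewi.
Attach number plural -yaw → wewiyaw.

wewiyaw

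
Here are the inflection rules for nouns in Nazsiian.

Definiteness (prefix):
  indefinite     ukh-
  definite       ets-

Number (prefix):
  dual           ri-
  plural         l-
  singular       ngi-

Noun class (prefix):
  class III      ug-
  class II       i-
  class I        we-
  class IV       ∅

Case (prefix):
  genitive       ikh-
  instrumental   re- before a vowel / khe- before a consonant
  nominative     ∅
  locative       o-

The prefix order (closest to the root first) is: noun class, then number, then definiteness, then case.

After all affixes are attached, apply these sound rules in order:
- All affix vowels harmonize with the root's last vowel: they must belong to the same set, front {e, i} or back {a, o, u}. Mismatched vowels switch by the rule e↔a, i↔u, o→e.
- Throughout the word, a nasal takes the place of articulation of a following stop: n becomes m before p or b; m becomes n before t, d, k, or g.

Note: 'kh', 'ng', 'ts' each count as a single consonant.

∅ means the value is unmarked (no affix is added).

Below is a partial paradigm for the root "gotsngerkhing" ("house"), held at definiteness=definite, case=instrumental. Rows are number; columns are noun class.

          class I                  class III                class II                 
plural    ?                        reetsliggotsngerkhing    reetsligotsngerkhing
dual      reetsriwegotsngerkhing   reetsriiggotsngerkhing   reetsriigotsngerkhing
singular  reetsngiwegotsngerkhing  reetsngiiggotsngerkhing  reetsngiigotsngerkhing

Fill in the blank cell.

reetslwegotsngerkhing

Attach noun class class I we- → wegotsngerkhing.
Attach number plural l- → lwegotsngerkhing.
Attach definiteness definite ets- → etslwegotsngerkhing.
Attach case instrumental re- (before vowel 'e') → reetslwegotsngerkhing.
Vowel harmony: no change.
Nasal assimilation: no change.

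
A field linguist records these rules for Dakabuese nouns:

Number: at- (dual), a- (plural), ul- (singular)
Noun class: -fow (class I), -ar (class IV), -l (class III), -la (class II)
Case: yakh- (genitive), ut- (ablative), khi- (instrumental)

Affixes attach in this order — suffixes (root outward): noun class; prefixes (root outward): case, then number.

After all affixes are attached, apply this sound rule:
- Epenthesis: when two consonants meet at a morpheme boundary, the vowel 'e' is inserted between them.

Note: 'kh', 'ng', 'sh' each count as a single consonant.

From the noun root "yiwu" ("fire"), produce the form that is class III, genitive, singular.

Attach noun class class III -l → yiwul.
Attach case genitive yakh- → yakhyiwul.
Attach number singular ul- → ulyakhyiwul.
Apply epenthesis: ulyakhyiwul → uleyakheyiwul.

uleyakheyiwul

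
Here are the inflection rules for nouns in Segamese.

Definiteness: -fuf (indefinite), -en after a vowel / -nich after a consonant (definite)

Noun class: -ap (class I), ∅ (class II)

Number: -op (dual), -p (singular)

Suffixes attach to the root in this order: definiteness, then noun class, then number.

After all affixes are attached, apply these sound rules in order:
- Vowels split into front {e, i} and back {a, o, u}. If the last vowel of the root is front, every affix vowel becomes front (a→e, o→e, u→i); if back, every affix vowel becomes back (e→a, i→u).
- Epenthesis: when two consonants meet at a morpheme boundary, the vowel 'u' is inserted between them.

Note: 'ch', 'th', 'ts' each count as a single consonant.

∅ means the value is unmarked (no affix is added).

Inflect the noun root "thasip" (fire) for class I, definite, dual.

thasipunichepep

Attach definiteness definite -nich (after consonant 'p') → thasipnich.
Attach noun class class I -ap → thasipnichap.
Attach number dual -op → thasipnichapop.
Apply vowel harmony: thasipnichapop → thasipnichepep.
Apply epenthesis: thasipnichepep → thasipunichepep.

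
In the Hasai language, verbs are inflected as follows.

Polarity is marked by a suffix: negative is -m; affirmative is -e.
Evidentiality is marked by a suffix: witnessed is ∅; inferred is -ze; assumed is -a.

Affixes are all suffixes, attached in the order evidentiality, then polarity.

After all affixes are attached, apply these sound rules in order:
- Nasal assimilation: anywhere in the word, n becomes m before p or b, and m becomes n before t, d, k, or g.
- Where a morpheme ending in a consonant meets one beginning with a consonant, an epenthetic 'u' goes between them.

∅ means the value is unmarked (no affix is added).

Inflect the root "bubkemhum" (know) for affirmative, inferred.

bubkemhumuzee

Attach evidentiality inferred -ze → bubkemhumze.
Attach polarity affirmative -e → bubkemhumzee.
Nasal assimilation: no change.
Apply epenthesis: bubkemhumzee → bubkemhumuzee.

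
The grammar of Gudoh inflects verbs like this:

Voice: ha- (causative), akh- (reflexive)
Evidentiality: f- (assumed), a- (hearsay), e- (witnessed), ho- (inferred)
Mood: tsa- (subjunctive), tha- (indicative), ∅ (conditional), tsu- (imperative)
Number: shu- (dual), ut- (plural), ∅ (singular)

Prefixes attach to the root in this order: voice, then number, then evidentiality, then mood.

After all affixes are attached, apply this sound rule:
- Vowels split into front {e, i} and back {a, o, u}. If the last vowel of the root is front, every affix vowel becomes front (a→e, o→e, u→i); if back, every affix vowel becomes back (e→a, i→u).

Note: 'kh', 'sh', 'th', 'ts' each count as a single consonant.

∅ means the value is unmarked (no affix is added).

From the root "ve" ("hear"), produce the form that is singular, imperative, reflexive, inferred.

Attach voice reflexive akh- → akhve.
number = singular: zero marking, form stays akhve.
Attach evidentiality inferred ho- → hoakhve.
Attach mood imperative tsu- → tsuhoakhve.
Apply vowel harmony: tsuhoakhve → tsiheekhve.

tsiheekhve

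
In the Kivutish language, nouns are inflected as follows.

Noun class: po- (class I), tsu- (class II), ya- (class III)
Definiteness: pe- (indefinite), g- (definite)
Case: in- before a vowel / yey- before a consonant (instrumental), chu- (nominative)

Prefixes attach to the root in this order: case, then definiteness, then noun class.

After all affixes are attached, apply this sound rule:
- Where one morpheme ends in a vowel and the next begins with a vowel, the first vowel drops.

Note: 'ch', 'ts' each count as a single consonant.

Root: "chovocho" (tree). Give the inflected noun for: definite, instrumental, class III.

Attach case instrumental yey- (before consonant 'ch') → yeychovocho.
Attach definiteness definite g- → gyeychovocho.
Attach noun class class III ya- → yagyeychovocho.
Vowel deletion: no change.

yagyeychovocho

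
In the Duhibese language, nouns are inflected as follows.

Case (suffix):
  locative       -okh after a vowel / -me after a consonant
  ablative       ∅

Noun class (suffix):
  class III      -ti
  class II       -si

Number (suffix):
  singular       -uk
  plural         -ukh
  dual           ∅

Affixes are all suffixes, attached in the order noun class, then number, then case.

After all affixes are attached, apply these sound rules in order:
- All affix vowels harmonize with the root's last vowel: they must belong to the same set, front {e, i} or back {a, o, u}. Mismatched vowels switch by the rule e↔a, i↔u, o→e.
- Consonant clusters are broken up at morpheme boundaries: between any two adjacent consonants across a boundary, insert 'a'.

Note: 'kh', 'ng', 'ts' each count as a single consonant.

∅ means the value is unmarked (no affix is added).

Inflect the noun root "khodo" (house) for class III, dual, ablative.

Attach noun class class III -ti → khodoti.
number = dual: zero marking, form stays khodoti.
case = ablative: zero marking, form stays khodoti.
Apply vowel harmony: khodoti → khodotu.
Epenthesis: no change.

khodotu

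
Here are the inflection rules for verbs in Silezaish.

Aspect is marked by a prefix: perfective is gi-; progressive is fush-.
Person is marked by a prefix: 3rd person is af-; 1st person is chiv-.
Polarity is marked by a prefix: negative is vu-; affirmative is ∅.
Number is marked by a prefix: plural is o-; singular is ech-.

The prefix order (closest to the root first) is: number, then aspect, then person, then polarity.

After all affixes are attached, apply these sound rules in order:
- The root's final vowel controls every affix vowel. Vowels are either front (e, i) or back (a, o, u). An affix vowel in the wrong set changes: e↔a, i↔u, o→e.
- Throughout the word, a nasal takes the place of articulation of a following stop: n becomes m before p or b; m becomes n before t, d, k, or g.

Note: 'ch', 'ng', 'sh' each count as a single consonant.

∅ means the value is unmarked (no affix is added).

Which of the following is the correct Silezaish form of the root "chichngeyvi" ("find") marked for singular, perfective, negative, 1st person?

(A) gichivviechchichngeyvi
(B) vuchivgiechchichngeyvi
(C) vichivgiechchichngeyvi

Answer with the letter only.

Attach number singular ech- → echchichngeyvi.
Attach aspect perfective gi- → giechchichngeyvi.
Attach person 1st person chiv- → chivgiechchichngeyvi.
Attach polarity negative vu- → vuchivgiechchichngeyvi.
Apply vowel harmony: vuchivgiechchichngeyvi → vichivgiechchichngeyvi.
Nasal assimilation: no change.
So the correct form is vichivgiechchichngeyvi, option (C).
(B) vuchivgiechchichngeyvi is wrong: it fails to apply the sound rule(s).
(A) gichivviechchichngeyvi is wrong: it has the affixes in the wrong order.

C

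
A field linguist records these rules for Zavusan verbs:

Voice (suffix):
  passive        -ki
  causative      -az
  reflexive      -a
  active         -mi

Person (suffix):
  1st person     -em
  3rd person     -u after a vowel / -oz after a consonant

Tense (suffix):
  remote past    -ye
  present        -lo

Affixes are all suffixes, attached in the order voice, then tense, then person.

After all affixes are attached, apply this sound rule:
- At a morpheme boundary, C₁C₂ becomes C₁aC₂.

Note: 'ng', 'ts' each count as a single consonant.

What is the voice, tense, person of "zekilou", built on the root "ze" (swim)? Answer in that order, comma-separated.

Segment: ze-ki-lo-u.
voice: -ki → passive.
tense: -lo → present.
person: -u/oz → 3rd person.

passive, present, 3rd person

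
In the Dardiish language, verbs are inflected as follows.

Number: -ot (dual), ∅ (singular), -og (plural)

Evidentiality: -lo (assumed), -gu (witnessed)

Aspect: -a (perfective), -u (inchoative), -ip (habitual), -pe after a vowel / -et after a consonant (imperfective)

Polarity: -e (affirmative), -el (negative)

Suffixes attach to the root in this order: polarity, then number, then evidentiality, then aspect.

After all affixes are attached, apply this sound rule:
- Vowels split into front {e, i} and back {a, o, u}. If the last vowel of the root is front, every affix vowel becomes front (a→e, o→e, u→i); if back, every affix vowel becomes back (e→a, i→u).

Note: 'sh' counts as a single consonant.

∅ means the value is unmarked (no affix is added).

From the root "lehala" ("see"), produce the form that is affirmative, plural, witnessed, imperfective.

lehalaaoggupa

Attach polarity affirmative -e → lehalae.
Attach number plural -og → lehalaeog.
Attach evidentiality witnessed -gu → lehalaeoggu.
Attach aspect imperfective -pe (after vowel 'u') → lehalaeoggupe.
Apply vowel harmony: lehalaeoggupe → lehalaaoggupa.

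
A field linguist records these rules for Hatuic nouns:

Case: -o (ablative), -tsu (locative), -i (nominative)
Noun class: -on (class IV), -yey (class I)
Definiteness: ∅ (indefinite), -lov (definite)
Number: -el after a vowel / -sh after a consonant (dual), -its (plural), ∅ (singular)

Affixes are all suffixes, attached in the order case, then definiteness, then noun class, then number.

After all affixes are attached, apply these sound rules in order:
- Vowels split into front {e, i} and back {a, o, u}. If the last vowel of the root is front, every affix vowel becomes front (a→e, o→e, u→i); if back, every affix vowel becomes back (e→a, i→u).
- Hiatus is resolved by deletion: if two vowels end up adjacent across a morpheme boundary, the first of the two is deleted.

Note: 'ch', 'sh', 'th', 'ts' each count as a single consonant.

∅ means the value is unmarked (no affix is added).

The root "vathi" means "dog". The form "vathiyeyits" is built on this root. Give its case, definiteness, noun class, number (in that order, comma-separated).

Segment: vathi-i-yey-its.
case: -i → nominative.
definiteness: ∅ → indefinite.
noun class: -yey → class I.
number: -its → plural.

nominative, indefinite, class I, plural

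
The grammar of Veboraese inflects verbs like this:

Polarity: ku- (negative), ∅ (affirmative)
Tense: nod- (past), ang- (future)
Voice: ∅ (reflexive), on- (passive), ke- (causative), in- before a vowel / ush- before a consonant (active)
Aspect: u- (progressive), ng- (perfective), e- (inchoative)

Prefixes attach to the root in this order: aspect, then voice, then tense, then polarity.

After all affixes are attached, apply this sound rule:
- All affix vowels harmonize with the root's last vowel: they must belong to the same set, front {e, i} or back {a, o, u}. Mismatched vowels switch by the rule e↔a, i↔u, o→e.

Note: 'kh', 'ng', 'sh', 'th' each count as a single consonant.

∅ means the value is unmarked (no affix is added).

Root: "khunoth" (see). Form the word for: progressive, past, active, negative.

kunodunukhunoth

Attach aspect progressive u- → ukhunoth.
Attach voice active in- (before vowel 'u') → inukhunoth.
Attach tense past nod- → nodinukhunoth.
Attach polarity negative ku- → kunodinukhunoth.
Apply vowel harmony: kunodinukhunoth → kunodunukhunoth.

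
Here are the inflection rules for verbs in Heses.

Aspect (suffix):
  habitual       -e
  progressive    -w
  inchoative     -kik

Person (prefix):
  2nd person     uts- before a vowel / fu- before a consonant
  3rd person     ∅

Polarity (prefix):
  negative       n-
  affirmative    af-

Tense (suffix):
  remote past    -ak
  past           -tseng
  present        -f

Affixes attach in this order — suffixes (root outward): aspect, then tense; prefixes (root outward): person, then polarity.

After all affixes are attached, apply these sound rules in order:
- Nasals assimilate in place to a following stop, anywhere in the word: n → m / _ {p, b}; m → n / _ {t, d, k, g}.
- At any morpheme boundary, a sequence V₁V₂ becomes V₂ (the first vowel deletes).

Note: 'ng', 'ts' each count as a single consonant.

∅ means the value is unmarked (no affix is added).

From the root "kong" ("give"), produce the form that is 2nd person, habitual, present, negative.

nfukongef

Attach person 2nd person fu- (before consonant 'k') → fukong.
Attach aspect habitual -e → fukonge.
Attach polarity negative n- → nfukonge.
Attach tense present -f → nfukongef.
Nasal assimilation: no change.
Vowel deletion: no change.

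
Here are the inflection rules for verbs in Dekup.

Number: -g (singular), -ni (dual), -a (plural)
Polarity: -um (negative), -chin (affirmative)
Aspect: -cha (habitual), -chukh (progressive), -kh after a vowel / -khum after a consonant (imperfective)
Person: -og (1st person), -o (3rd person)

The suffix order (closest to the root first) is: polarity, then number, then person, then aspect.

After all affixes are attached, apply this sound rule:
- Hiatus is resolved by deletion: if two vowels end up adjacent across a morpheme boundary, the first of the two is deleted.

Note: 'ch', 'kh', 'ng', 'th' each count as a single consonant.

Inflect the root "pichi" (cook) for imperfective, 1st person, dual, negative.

pichumnogkhum

Attach polarity negative -um → pichium.
Attach number dual -ni → pichiumni.
Attach person 1st person -og → pichiumniog.
Attach aspect imperfective -khum (after consonant 'g') → pichiumniogkhum.
Apply vowel deletion: pichiumniogkhum → pichumnogkhum.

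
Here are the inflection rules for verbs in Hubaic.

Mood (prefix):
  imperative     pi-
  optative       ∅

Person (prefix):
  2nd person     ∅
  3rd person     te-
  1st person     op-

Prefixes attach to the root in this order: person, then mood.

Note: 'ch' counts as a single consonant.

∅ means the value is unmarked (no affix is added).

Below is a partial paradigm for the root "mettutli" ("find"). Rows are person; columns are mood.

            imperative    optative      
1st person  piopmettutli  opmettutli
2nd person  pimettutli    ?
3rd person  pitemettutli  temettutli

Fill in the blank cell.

person = 2nd person: zero marking, form stays mettutli.
mood = optative: zero marking, form stays mettutli.

mettutli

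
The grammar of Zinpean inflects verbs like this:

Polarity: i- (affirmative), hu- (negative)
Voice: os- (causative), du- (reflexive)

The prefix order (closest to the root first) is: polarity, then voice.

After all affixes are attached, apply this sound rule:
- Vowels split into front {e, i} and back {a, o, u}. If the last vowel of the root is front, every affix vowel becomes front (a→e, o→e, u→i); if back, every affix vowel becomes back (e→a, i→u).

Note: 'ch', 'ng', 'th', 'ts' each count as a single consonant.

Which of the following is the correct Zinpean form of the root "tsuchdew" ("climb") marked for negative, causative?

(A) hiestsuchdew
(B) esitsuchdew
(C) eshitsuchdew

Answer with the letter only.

C

Attach polarity negative hu- → hutsuchdew.
Attach voice causative os- → oshutsuchdew.
Apply vowel harmony: oshutsuchdew → eshitsuchdew.
So the correct form is eshitsuchdew, option (C).
(B) esitsuchdew is wrong: it uses affirmative instead of negative for polarity.
(A) hiestsuchdew is wrong: it has the affixes in the wrong order.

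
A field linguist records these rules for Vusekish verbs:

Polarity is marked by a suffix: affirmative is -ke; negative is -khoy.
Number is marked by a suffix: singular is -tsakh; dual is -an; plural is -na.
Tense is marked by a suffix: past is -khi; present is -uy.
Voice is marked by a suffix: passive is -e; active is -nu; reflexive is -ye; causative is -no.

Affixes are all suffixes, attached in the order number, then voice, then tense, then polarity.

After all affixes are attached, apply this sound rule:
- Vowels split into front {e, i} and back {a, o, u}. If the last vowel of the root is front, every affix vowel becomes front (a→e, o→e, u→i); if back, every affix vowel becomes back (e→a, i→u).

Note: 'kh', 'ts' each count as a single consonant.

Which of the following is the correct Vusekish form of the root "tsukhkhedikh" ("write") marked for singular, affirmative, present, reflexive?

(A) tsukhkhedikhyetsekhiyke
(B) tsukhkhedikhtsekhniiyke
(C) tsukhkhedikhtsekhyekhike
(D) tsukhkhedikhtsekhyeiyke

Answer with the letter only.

Attach number singular -tsakh → tsukhkhedikhtsakh.
Attach voice reflexive -ye → tsukhkhedikhtsakhye.
Attach tense present -uy → tsukhkhedikhtsakhyeuy.
Attach polarity affirmative -ke → tsukhkhedikhtsakhyeuyke.
Apply vowel harmony: tsukhkhedikhtsakhyeuyke → tsukhkhedikhtsekhyeiyke.
So the correct form is tsukhkhedikhtsekhyeiyke, option (D).
(C) tsukhkhedikhtsekhyekhike is wrong: it uses past instead of present for tense.
(B) tsukhkhedikhtsekhniiyke is wrong: it uses active instead of reflexive for voice.
(A) tsukhkhedikhyetsekhiyke is wrong: it has the affixes in the wrong order.

D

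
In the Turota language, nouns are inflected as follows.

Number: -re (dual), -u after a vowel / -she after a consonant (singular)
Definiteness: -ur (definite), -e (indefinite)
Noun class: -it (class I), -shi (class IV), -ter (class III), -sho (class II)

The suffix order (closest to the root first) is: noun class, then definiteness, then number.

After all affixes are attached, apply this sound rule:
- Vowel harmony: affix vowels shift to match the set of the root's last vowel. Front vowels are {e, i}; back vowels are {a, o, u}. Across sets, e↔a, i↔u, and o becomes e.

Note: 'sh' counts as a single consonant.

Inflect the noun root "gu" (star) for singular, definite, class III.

gutarursha

Attach noun class class III -ter → guter.
Attach definiteness definite -ur → guterur.
Attach number singular -she (after consonant 'r') → guterurshe.
Apply vowel harmony: guterurshe → gutarursha.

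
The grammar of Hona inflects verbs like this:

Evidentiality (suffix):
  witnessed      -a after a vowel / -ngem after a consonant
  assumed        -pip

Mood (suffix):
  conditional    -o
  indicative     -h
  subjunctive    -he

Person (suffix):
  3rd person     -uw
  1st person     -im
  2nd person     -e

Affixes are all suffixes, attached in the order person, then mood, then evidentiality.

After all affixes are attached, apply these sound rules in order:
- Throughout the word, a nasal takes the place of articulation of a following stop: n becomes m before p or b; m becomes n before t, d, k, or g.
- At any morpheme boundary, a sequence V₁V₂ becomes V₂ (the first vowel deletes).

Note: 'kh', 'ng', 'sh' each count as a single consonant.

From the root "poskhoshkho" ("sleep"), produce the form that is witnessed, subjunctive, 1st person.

Attach person 1st person -im → poskhoshkhoim.
Attach mood subjunctive -he → poskhoshkhoimhe.
Attach evidentiality witnessed -a (after vowel 'e') → poskhoshkhoimhea.
Nasal assimilation: no change.
Apply vowel deletion: poskhoshkhoimhea → poskhoshkhimha.

poskhoshkhimha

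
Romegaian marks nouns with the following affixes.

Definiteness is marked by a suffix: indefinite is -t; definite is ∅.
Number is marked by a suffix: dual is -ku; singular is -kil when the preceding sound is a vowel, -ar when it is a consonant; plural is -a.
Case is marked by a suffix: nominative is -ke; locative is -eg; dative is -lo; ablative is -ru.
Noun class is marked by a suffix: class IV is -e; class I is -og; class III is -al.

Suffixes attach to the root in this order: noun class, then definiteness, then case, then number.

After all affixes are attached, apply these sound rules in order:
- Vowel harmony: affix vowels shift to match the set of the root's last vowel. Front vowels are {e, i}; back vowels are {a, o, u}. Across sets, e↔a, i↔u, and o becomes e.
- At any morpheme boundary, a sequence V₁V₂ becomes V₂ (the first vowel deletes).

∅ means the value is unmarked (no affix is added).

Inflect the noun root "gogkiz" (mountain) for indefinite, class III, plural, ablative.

Attach noun class class III -al → gogkizal.
Attach definiteness indefinite -t → gogkizalt.
Attach case ablative -ru → gogkizaltru.
Attach number plural -a → gogkizaltrua.
Apply vowel harmony: gogkizaltrua → gogkizeltrie.
Apply vowel deletion: gogkizeltrie → gogkizeltre.

gogkizeltre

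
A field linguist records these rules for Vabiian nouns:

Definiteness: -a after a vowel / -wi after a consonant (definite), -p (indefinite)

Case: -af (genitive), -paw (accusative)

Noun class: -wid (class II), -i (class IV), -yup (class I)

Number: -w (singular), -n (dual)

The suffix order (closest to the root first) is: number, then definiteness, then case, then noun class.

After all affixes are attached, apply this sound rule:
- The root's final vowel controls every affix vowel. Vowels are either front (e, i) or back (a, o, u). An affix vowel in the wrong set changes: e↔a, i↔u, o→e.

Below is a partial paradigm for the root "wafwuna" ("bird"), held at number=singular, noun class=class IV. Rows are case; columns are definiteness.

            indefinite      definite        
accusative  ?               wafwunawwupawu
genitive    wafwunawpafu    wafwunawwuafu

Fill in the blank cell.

wafwunawppawu

Attach number singular -w → wafwunaw.
Attach definiteness indefinite -p → wafwunawp.
Attach case accusative -paw → wafwunawppaw.
Attach noun class class IV -i → wafwunawppawi.
Apply vowel harmony: wafwunawppawi → wafwunawppawu.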